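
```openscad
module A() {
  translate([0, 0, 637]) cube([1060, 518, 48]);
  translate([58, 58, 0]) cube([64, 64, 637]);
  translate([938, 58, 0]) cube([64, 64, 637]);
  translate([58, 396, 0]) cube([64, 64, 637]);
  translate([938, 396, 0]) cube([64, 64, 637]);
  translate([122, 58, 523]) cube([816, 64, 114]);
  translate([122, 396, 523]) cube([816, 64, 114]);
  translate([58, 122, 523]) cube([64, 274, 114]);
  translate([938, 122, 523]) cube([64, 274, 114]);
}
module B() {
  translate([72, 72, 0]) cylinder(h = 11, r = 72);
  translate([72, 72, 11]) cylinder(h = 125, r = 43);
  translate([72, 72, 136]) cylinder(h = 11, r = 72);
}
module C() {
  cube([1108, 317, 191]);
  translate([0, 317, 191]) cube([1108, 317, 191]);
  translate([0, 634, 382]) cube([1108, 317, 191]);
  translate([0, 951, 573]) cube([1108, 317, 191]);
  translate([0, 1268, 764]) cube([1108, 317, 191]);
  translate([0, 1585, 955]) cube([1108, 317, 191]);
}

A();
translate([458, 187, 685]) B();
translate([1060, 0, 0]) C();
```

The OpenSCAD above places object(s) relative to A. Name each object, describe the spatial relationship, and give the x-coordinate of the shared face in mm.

The table's +x face and the staircase's −x face are both at x = 1060 mm.

A is a table. B is a spool. C is a staircase. The spool is on top of the table, centred. The staircase is against the table's +x side, with their −y faces flush. The x-coordinate of the shared face is 1060 mm.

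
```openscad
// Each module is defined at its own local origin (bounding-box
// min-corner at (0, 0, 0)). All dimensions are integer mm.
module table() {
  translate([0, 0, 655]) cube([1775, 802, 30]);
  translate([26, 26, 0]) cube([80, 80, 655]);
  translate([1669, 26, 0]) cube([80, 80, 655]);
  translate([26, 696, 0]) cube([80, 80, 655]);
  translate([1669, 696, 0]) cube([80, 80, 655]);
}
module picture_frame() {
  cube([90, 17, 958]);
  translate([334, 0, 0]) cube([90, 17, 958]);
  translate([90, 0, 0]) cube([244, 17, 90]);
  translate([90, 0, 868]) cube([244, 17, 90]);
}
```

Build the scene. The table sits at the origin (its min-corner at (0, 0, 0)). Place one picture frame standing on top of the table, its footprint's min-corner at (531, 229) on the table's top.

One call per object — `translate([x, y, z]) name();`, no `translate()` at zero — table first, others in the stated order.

table();
translate([531, 229, 685]) picture_frame();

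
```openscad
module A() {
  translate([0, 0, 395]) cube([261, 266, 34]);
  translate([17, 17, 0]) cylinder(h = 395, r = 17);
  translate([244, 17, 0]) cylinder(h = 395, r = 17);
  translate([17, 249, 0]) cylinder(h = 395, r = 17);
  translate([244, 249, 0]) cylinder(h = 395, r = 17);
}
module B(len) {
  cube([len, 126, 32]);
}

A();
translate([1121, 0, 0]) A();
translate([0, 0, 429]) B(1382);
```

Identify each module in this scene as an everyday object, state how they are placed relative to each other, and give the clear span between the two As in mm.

A is a stool. B is a beam. A beam spans the tops of two stools. The clear span between the two stools is 860 mm.

Second stool starts at x = 1121; first ends at x = 261; clear span = 1121 − 261 = 860 mm.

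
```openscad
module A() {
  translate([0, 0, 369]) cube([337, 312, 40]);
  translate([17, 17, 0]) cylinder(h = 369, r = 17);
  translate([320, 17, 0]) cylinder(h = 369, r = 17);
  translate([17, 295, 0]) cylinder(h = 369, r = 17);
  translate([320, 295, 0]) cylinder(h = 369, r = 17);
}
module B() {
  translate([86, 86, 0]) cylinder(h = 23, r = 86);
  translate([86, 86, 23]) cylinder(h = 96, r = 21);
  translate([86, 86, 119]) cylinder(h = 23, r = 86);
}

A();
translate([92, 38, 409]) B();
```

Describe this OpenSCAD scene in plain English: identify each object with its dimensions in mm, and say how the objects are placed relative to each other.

A is a four-legged stool. The seat is 337×312 mm, 40 mm thick, top at z = 409 mm. It stands on four round legs, each 34 mm in diameter, from z = 0 to the seat underside, each leg's axis is inset half a diameter from the nearest pair of seat edges (so the leg's bounding box is flush with the corner).

B is a spool: two coaxial disc flanges of radius 86 mm and thickness 23 mm, joined by a core cylinder of radius 21 mm and height 96 mm. The lower flange rests on z = 0 and the three cylinders share a vertical axis.

The spool is on top of the stool.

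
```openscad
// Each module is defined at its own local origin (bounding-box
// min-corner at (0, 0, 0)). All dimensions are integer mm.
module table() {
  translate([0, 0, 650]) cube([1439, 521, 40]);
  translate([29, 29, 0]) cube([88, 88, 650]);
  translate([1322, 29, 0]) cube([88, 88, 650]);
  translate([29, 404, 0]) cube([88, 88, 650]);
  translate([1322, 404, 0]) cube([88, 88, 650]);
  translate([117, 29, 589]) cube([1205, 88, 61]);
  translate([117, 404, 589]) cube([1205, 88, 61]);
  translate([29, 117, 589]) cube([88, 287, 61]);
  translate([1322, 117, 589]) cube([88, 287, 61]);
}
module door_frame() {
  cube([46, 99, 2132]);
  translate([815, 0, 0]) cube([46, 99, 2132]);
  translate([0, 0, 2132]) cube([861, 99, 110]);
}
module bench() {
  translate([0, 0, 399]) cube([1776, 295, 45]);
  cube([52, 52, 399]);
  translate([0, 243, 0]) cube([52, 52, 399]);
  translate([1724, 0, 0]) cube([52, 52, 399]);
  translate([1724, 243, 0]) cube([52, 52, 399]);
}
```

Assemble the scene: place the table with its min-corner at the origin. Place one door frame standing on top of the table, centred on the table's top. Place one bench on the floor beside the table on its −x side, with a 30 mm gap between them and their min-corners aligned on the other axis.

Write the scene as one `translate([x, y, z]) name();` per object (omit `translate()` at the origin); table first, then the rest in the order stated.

table();
translate([289, 211, 690]) door_frame();
translate([-1806, 0, 0]) bench();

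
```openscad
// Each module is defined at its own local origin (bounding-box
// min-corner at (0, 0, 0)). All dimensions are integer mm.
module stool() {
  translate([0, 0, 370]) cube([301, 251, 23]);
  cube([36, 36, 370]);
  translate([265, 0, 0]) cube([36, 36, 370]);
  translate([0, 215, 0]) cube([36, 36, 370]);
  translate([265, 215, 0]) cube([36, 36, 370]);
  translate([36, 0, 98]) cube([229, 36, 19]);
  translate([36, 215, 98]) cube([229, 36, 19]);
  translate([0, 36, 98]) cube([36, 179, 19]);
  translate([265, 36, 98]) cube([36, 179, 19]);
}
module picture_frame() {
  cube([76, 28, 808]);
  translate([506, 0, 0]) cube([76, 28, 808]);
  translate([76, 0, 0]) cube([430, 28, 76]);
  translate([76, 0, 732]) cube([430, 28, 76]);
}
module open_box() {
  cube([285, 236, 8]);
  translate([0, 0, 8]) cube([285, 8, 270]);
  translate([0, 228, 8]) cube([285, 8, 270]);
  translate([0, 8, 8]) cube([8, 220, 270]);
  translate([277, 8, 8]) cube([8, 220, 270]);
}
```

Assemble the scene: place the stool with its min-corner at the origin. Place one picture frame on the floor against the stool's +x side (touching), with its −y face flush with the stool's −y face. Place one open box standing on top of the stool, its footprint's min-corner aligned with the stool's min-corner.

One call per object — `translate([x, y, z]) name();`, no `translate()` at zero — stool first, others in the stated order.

stool();
translate([301, 0, 0]) picture_frame();
translate([0, 0, 393]) open_box();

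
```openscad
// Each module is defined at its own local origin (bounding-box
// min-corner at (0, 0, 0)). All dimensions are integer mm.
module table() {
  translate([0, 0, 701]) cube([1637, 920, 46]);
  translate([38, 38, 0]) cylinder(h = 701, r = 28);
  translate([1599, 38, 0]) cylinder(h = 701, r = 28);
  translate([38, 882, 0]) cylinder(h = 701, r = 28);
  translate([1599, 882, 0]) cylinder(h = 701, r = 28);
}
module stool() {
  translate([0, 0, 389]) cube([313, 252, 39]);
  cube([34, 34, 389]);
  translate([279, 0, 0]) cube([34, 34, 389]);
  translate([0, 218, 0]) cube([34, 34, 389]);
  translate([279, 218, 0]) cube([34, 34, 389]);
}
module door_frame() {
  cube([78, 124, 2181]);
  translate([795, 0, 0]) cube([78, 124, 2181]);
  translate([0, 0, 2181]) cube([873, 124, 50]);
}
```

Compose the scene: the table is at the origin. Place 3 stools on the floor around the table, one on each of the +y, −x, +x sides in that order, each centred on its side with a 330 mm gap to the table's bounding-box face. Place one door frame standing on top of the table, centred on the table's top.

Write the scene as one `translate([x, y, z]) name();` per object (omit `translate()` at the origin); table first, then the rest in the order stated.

table();
translate([662, 1250, 0]) stool();
translate([-643, 334, 0]) stool();
translate([1967, 334, 0]) stool();
translate([382, 398, 747]) door_frame();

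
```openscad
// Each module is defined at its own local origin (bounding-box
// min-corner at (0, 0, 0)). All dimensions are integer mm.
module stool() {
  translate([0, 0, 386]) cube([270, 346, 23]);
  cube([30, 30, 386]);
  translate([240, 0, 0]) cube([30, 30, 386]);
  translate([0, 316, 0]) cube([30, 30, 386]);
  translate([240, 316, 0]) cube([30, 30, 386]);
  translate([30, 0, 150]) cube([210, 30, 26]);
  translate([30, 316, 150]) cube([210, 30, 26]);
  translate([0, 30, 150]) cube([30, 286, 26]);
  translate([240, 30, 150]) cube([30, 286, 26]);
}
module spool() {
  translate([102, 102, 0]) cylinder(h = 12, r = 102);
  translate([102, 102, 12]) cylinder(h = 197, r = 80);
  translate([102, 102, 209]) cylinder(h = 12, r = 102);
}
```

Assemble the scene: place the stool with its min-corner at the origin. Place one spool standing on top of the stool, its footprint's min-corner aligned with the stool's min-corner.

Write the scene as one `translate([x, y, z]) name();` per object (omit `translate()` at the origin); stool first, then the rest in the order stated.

stool();
translate([0, 0, 409]) spool();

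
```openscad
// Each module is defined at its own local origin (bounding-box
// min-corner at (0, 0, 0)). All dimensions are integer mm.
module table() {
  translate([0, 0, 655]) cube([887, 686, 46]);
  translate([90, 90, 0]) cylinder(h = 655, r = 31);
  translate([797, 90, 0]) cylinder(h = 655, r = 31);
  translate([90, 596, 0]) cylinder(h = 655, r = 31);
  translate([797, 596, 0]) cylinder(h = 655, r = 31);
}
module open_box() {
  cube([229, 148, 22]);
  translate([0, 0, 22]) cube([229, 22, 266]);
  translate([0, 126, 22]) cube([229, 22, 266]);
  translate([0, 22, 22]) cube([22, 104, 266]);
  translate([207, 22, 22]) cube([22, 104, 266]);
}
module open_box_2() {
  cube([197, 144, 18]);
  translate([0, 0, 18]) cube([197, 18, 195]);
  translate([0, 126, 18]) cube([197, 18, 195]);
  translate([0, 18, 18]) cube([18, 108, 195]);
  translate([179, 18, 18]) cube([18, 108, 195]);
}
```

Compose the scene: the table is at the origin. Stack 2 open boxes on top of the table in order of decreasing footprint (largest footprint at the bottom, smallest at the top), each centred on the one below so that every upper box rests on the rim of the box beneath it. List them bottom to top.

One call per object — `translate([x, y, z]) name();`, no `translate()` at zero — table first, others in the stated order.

table();
translate([329, 269, 701]) open_box();
translate([345, 271, 989]) open_box_2();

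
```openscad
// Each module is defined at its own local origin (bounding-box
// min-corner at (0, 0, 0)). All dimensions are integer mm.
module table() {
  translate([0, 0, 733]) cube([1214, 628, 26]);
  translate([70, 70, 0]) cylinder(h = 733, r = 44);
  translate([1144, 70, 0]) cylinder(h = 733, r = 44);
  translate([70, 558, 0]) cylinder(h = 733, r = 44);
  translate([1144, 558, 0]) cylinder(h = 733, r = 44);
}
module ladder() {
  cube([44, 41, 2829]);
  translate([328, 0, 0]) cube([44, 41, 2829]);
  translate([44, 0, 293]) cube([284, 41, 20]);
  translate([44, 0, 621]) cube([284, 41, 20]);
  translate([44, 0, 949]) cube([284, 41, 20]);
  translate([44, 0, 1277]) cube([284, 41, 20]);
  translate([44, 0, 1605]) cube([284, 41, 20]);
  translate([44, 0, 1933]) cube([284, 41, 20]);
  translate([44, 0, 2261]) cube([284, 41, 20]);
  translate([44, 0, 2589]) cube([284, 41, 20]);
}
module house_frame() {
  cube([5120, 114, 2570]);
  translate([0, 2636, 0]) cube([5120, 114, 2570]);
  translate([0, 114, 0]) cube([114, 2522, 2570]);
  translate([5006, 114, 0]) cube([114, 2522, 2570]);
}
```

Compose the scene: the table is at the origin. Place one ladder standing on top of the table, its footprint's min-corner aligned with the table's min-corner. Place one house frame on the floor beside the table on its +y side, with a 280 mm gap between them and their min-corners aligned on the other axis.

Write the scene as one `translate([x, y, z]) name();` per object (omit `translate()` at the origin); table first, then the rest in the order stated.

table();
translate([0, 0, 759]) ladder();
translate([0, 908, 0]) house_frame();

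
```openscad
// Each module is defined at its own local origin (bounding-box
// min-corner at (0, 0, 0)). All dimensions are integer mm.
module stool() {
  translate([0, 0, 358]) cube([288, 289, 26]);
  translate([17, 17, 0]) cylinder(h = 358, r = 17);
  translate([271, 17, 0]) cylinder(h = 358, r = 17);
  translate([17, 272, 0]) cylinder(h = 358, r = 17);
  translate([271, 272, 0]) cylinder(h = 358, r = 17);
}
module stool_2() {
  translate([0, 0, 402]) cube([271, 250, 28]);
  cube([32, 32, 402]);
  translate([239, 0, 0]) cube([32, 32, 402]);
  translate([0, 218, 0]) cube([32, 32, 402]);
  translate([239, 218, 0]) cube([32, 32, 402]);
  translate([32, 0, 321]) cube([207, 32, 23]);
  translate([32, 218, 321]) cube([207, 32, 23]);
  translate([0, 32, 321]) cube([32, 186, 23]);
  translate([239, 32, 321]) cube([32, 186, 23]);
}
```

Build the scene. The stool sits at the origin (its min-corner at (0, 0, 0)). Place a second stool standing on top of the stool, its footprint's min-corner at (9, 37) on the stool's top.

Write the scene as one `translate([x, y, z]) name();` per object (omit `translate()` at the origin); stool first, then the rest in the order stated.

stool();
translate([9, 37, 384]) stool_2();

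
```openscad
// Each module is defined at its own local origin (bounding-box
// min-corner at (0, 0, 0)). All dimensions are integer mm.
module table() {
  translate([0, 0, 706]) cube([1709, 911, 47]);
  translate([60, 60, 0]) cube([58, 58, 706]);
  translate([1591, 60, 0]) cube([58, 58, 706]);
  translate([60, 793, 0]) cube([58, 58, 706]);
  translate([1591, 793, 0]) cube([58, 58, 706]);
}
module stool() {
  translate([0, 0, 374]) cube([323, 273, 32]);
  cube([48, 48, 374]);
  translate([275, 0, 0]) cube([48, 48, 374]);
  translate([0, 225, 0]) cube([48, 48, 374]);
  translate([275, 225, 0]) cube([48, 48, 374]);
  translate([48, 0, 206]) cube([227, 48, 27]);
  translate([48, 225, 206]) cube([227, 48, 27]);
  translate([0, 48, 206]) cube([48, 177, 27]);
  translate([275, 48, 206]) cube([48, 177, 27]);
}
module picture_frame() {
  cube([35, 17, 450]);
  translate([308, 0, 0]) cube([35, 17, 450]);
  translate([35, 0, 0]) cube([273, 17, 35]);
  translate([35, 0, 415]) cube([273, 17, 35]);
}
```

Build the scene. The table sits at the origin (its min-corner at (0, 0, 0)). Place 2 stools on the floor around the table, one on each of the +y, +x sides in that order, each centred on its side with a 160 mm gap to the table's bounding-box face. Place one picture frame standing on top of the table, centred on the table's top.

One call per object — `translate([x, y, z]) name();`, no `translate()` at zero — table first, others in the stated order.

table();
translate([693, 1071, 0]) stool();
translate([1869, 319, 0]) stool();
translate([683, 447, 753]) picture_frame();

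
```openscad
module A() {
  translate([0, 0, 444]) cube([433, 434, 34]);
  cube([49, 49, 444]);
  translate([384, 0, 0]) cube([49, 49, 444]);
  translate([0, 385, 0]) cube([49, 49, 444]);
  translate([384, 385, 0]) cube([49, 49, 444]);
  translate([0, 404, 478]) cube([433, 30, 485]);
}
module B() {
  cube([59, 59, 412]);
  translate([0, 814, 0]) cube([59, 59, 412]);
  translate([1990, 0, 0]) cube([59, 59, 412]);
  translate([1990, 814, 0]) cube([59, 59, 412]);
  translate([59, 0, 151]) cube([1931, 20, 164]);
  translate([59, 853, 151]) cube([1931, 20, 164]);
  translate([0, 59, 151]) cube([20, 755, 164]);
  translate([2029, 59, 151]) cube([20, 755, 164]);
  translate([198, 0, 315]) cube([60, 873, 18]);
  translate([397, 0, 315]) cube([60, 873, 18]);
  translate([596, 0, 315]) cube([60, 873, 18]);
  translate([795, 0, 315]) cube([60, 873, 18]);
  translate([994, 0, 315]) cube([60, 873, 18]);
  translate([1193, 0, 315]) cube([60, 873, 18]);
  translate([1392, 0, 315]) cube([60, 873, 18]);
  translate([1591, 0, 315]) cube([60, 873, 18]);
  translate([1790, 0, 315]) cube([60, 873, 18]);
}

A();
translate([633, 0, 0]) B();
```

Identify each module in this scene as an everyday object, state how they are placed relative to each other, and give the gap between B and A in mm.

The bed frame's nearest face is 200 mm from the chair's +x face.

A is a chair. B is a bed frame. The bed frame is on the floor beside the chair on its +x side. The gap between the bed frame and the chair is 200 mm.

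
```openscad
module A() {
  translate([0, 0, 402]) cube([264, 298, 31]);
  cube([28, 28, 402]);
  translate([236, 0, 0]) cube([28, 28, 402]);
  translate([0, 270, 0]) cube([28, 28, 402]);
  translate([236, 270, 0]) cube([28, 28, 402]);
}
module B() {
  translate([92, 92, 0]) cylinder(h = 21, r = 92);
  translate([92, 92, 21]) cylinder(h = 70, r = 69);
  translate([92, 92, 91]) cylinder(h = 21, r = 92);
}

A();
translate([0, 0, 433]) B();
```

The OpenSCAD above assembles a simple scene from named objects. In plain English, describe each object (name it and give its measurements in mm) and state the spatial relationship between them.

A is a simple wooden stool: a rectangular seat 264 mm (x) by 298 mm (y), 31 mm thick, top face at z = 433 mm, on four square legs, each 28×28 mm in cross-section. The legs rest on z = 0, each flush with a corner of the seat.

B is a spool: two coaxial disc flanges of radius 92 mm and thickness 21 mm, joined by a core cylinder of radius 69 mm and height 70 mm. The lower flange rests on z = 0 and the three cylinders share a vertical axis.

The spool is on top of the stool.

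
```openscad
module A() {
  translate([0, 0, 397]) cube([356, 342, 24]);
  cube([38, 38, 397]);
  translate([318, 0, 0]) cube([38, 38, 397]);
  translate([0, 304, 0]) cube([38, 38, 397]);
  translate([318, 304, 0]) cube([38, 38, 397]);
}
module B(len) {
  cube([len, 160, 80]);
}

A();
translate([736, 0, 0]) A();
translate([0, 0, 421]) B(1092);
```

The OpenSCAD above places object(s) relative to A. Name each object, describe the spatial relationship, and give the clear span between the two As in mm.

A is a stool. B is a beam. A beam spans the tops of two stools. The clear span between the two stools is 380 mm.

Second stool starts at x = 736; first ends at x = 356; clear span = 736 − 356 = 380 mm.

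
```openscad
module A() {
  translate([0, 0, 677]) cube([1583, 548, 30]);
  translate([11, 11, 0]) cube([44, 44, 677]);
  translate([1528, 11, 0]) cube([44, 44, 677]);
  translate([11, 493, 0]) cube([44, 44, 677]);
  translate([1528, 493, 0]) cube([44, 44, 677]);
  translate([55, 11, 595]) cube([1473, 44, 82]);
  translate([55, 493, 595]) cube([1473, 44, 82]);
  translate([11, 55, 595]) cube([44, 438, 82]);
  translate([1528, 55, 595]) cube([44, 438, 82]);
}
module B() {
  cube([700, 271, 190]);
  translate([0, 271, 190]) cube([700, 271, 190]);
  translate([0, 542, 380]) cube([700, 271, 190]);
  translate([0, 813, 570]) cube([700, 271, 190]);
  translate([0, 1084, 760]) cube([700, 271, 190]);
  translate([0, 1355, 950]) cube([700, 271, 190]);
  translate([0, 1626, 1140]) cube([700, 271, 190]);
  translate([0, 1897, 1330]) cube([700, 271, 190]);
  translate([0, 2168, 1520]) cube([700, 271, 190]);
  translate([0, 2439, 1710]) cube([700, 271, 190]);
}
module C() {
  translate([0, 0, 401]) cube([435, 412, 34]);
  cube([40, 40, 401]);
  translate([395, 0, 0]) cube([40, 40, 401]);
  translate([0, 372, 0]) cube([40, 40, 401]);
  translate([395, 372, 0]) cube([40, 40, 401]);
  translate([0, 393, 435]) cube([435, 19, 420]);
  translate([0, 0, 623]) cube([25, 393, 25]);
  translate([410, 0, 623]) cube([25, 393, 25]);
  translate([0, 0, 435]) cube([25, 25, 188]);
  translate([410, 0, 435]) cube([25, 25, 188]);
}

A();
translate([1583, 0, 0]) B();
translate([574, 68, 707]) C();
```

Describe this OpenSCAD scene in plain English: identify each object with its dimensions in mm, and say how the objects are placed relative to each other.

A is a table: top 1583 mm (x) × 548 mm (y), 30 mm thick, upper face at z = 707 mm, on four 44×44 mm square legs, each inset 11 mm from the nearest pair of top edges, running from z = 0 to the bottom of the top. Four apron rails, 44 mm thick and 82 mm tall, run between adjacent legs with their top edges flush with the underside of the top and their outer faces flush with the legs' outer faces.

B is a run of 10 identical solid stair steps. Each tread is 700×271 mm and each step block is 190 mm high. Step 1 rests on the floor; step k is offset from step 1 by (k−1)×271 mm in y and (k−1)×190 mm in z.

C is a chair: 435×412 mm seat, 34 mm thick, top at z = 435 mm, on four 40 mm square corner legs flush with the seat edges. A 19 mm thick backrest slab spans the full seat width, extending 420 mm above the seat top, its back face flush with the seat's +y edge. Two armrests of 25×25 mm section run along each side from the seat's front edge to the front of the backrest, top faces 213 mm above the seat top and outer faces flush with the seat's x-edges; a 25×25 mm post under the front of each armrest stands on the seat at the front corner.

The staircase is against the table's +x side, with their −y faces flush. The chair is on top of the table, centred.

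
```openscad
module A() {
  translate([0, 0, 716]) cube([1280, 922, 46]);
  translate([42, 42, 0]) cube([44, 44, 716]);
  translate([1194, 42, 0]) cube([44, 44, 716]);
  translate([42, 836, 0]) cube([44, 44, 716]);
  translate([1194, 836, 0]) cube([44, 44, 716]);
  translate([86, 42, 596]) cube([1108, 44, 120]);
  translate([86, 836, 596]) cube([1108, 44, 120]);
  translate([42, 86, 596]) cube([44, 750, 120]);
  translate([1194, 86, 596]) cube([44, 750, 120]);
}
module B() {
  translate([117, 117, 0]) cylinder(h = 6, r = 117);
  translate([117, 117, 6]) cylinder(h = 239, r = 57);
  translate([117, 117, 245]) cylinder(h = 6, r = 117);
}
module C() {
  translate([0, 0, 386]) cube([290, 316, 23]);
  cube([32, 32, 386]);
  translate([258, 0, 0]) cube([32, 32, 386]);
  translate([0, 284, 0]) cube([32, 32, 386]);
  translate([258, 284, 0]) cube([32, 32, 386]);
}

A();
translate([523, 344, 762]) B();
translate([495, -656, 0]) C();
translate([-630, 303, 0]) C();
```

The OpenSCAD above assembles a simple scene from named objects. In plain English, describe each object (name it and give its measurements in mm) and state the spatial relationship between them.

A is a rectangular dining table. The top is 1280×922×46 mm with its upper surface at z = 762 mm. It stands on four 44×44 mm square legs, each inset 42 mm from the nearest pair of top edges, running from the floor to the underside of the top. Four apron rails, 44 mm thick and 120 mm tall, run between adjacent legs with their top edges flush with the underside of the top and their outer faces flush with the legs' outer faces.

B is a spool: two coaxial disc flanges of radius 117 mm and thickness 6 mm, joined by a core cylinder of radius 57 mm and height 239 mm. The lower flange rests on z = 0 and the three cylinders share a vertical axis.

C is a simple wooden stool: a rectangular seat 290 mm (x) by 316 mm (y), 23 mm thick, top face at z = 409 mm, on four square legs, each 32×32 mm in cross-section. The legs rest on z = 0, each flush with a corner of the seat.

The spool is on top of the table, centred. Two stools sit around the table at the −y, −x sides.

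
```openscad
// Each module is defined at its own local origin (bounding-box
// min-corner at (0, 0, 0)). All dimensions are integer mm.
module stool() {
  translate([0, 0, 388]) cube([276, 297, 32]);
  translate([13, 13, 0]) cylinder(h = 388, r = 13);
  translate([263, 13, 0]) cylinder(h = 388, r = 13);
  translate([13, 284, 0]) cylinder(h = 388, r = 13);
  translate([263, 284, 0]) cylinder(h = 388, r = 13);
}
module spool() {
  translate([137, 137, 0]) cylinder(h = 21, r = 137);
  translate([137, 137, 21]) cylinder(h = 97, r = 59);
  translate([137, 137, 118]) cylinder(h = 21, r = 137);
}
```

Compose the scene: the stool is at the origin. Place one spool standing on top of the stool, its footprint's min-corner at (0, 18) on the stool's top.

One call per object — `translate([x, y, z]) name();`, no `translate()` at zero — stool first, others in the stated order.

stool();
translate([0, 18, 420]) spool();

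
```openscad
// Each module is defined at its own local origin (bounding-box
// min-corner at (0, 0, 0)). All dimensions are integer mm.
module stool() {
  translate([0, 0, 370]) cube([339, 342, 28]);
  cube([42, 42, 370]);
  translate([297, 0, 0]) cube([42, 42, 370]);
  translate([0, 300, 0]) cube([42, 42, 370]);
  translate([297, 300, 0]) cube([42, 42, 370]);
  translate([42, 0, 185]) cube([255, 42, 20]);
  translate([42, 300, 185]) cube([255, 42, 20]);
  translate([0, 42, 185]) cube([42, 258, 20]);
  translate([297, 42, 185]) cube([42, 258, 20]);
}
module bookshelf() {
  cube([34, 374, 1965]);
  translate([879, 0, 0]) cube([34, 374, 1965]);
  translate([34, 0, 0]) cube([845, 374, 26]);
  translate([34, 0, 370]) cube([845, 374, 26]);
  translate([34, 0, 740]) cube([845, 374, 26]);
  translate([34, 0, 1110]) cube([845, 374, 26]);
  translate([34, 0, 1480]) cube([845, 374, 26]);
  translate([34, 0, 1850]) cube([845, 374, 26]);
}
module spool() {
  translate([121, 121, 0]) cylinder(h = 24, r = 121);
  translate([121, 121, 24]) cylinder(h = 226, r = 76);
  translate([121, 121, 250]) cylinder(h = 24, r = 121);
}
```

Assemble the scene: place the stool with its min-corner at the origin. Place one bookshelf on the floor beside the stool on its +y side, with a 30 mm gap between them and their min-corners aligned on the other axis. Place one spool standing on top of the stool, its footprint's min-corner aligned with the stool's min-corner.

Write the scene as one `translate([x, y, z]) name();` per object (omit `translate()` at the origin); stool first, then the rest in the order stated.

stool();
translate([0, 372, 0]) bookshelf();
translate([0, 0, 398]) spool();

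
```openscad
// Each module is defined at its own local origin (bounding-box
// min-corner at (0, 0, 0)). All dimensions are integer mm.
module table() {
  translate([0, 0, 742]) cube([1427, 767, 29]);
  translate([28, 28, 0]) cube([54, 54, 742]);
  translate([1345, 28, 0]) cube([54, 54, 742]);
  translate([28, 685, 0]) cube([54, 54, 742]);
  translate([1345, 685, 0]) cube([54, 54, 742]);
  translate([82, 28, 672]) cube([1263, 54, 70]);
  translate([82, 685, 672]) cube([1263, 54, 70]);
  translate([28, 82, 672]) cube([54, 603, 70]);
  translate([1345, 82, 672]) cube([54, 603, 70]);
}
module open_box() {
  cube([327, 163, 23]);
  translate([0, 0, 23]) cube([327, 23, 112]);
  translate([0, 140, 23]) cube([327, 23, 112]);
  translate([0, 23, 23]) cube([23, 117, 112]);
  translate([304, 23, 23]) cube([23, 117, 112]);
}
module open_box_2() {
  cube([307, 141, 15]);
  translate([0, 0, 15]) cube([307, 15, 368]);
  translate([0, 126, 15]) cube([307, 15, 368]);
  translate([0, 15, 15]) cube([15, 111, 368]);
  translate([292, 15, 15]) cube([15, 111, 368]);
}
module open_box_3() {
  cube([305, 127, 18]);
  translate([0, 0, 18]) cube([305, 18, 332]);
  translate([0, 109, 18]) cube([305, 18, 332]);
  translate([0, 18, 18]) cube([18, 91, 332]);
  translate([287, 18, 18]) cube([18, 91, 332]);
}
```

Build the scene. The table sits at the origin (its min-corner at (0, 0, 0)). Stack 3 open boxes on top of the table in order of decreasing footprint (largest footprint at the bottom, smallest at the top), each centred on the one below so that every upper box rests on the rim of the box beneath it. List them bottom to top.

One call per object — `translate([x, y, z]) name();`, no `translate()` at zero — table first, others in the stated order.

table();
translate([550, 302, 771]) open_box();
translate([560, 313, 906]) open_box_2();
translate([561, 320, 1289]) open_box_3();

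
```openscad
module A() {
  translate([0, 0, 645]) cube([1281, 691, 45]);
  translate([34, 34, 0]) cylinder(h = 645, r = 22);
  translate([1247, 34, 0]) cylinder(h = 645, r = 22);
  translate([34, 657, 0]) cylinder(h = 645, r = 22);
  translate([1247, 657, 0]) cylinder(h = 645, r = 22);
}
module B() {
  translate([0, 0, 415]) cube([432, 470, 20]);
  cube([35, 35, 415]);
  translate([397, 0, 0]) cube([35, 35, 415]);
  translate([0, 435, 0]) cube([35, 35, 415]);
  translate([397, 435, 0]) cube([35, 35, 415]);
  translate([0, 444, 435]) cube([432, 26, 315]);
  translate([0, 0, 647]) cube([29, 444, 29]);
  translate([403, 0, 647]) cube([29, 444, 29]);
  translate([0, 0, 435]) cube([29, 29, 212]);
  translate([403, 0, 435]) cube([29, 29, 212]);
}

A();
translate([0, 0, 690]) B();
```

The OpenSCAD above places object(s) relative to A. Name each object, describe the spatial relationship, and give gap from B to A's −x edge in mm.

The chair's min-x is at 0; the table's min-x is 0; gap = 0 mm.

A is a table. B is a chair. The chair is on top of the table. The gap from the chair to the table's −x edge is 0 mm.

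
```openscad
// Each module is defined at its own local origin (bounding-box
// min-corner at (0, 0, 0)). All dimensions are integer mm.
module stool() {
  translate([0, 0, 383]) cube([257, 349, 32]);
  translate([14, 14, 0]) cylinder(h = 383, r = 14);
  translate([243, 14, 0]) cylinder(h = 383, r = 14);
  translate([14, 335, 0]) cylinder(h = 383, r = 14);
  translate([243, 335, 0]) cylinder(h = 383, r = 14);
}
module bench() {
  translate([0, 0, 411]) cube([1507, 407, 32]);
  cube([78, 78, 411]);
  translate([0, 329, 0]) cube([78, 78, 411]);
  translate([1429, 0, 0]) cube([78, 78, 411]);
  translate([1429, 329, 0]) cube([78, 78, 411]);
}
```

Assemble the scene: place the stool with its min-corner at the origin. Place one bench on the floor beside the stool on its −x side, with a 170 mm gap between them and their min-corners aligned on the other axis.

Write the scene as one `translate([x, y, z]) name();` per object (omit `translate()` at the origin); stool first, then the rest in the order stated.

stool();
translate([-1677, 0, 0]) bench();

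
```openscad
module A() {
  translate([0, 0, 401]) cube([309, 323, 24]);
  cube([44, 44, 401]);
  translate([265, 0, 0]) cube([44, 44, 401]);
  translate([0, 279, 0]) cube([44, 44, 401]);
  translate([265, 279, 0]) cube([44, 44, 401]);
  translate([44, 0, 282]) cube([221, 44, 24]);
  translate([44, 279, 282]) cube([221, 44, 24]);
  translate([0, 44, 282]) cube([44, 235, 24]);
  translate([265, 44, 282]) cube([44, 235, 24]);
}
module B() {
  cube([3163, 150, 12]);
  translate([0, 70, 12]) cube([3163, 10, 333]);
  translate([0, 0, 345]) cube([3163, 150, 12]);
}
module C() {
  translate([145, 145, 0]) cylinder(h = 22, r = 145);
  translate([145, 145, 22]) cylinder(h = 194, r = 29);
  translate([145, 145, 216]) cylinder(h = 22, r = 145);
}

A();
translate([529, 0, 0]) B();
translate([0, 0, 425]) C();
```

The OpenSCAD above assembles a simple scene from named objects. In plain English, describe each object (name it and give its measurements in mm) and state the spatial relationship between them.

A is a four-legged stool. The seat is a 309×323×24 mm slab whose top surface is at z = 425 mm; four square legs, each 44×44 mm in cross-section, run from the floor (z = 0) to the underside of the seat, each flush with a corner of the seat. Four stretchers, 44 mm wide and 24 mm tall, connect adjacent legs with their undersides at z = 282 mm, each running between the inner faces of the legs it joins and aligned with the legs' outer faces on the other axis.

B is an I-beam lying along x, 3163 mm long. Overall section height 357 mm. Two flanges 150 mm wide (y) and 12 mm thick, one on the floor and one at the top; a web 10 mm thick runs between them, centred on the flange width.

C is a spool: two coaxial disc flanges of radius 145 mm and thickness 22 mm, joined by a core cylinder of radius 29 mm and height 194 mm. The lower flange rests on z = 0 and the three cylinders share a vertical axis.

The I-beam is on the floor beside the stool on its +x side. The spool is on top of the stool.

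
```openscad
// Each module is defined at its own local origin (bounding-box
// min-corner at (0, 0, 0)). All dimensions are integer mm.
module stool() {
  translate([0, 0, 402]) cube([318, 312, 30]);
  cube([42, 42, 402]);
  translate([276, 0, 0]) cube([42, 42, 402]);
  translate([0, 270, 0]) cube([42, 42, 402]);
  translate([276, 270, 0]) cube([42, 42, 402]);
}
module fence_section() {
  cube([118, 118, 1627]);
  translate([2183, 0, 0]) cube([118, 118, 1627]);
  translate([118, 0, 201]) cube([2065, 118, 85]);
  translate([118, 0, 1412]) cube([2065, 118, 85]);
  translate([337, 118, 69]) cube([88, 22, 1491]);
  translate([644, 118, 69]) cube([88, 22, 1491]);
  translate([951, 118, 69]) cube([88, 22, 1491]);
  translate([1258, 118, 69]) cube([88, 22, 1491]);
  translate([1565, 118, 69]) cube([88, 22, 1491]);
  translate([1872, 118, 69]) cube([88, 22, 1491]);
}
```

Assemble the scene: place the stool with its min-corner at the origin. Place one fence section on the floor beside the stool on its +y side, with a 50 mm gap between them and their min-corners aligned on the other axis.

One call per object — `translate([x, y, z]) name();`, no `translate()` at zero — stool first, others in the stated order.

stool();
translate([0, 362, 0]) fence_section();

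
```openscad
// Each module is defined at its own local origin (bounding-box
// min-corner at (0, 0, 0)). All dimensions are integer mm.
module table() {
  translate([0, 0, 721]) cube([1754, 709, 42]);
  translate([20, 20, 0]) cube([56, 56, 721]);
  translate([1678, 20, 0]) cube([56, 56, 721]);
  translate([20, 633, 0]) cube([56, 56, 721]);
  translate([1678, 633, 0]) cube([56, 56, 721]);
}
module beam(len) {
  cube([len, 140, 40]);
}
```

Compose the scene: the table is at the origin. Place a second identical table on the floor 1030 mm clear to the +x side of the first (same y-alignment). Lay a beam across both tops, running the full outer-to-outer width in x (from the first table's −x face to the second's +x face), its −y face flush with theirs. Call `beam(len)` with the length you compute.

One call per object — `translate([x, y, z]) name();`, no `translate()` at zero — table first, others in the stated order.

table();
translate([2784, 0, 0]) table();
translate([0, 0, 763]) beam(4538);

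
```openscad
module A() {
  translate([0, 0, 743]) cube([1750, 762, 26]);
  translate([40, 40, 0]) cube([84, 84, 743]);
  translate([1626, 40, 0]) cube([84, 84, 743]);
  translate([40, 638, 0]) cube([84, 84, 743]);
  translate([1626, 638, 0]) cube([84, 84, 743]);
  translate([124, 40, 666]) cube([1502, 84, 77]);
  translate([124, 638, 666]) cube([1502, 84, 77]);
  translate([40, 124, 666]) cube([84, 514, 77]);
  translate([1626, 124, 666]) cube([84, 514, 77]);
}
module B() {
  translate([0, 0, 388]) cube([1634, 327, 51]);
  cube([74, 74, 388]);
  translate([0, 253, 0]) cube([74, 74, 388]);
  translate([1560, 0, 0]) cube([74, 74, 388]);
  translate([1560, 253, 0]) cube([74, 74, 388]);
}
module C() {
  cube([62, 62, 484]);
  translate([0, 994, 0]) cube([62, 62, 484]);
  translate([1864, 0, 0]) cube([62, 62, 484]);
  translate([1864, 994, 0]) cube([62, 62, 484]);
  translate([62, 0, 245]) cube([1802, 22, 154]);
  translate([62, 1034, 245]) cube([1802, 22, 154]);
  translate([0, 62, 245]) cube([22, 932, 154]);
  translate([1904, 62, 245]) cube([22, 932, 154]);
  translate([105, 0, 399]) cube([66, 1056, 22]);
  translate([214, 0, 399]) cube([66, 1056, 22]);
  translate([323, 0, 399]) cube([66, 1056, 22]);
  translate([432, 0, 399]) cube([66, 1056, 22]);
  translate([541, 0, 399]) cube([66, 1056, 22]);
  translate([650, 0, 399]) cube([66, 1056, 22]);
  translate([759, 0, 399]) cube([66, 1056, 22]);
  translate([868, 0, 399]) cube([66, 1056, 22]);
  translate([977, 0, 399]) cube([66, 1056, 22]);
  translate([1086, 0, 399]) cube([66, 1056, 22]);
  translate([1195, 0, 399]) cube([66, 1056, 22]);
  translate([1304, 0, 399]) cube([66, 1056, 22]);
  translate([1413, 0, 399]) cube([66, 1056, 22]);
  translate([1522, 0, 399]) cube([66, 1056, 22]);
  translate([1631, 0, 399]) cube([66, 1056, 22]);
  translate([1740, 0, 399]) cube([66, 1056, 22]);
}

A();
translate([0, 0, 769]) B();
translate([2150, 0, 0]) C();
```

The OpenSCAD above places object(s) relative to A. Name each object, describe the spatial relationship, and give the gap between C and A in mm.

A is a table. B is a bench. C is a bed frame. The bench is on top of the table. The bed frame is on the floor beside the table on its +x side. The gap between the bed frame and the table is 400 mm.

The bed frame's nearest face is 400 mm from the table's +x face.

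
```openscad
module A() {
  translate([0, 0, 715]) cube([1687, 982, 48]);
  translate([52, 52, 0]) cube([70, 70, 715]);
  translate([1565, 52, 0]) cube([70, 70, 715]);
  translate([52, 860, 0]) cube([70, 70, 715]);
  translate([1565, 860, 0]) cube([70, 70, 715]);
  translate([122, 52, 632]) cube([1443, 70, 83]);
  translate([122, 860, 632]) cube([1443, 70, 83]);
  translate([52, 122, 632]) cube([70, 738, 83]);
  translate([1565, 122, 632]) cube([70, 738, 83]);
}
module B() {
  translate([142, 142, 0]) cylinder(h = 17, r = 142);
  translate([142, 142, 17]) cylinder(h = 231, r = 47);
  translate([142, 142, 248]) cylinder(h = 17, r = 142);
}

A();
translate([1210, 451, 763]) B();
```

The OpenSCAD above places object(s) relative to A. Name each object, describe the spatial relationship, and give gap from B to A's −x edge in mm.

The spool's min-x is at 1210; the table's min-x is 0; gap = 1210 mm.

A is a table. B is a spool. The spool is on top of the table. The gap from the spool to the table's −x edge is 1210 mm.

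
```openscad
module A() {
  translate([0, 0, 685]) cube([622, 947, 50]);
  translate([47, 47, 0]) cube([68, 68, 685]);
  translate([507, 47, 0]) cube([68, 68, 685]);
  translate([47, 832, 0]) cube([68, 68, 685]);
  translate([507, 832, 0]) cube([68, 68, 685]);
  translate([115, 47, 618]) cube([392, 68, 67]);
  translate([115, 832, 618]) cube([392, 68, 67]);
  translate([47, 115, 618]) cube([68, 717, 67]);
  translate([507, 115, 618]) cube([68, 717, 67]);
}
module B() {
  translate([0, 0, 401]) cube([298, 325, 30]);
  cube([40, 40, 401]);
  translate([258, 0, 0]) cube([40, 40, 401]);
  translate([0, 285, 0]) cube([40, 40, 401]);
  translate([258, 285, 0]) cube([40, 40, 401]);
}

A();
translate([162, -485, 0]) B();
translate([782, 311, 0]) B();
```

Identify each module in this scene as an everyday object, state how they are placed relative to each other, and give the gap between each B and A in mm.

A is a table. B is a stool. Two stools sit around the table at the −y, +x sides. The gap between each stool and the table is 160 mm.

Each stool's nearest face is 160 mm from the table's bounding box.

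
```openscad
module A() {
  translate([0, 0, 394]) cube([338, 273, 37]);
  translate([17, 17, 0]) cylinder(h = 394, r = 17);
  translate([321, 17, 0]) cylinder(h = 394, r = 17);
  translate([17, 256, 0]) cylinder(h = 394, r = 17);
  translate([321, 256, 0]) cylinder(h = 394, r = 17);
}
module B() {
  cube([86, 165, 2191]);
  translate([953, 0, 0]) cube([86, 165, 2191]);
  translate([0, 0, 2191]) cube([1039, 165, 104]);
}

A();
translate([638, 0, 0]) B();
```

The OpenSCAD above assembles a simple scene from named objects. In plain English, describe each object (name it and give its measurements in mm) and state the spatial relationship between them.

A is a four-legged stool. The seat is 338×273 mm, 37 mm thick, top at z = 431 mm. It stands on four round legs, each 34 mm in diameter, from z = 0 to the seat underside, each leg's axis is inset half a diameter from the nearest pair of seat edges (so the leg's bounding box is flush with the corner).

B is a rectangular door frame: two vertical jambs of 86×165 mm section, 2191 mm tall, with a clear opening 867 mm wide between their inner faces. A header 104 mm tall and 165 mm deep lies on top of the jambs and spans the full outside width.

The door frame is on the floor beside the stool on its +x side.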